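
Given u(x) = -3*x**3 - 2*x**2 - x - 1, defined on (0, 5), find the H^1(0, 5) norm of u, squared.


||u||_{H^1}^2 = 2844015/14

The H^1 norm (squared) on an interval (0, L) is
  ||u||_{H^1}^2 = ∫_0^L u(x)^2 dx + ∫_0^L u'(x)^2 dx.
Compute u'(x) = -9*x**2 - 4*x - 1.
Then u(x)^2 = 9*x**6 + 12*x**5 + 10*x**4 + 10*x**3 + 5*x**2 + 2*x + 1 and u'(x)^2 = 81*x**4 + 72*x**3 + 34*x**2 + 8*x + 1.
Integrate each monomial from 0 to 5 using ∫_0^5 c·x^n dx = c·5^(n+1)/(n+1):
  ∫_0^5 u(x)^2 dx = ∫_0^5 (9*x^6 + 12*x^5 + 10*x^4 + 10*x^3 + 5*x^2 + 2*x + 1) dx. Term by term:
    ∫_0^5 9*x^6 dx = 703125/7;  ∫_0^5 12*x^5 dx = 31250;  ∫_0^5 10*x^4 dx = 6250;
    ∫_0^5 10*x^3 dx = 3125/2;  ∫_0^5 5*x^2 dx = 625/3;  ∫_0^5 2*x dx = 25;
    ∫_0^5 1 dx = 5.
  Sum: 703125/7 + 31250 + 6250 + 3125/2 + 625/3 + 25 + 5 = 5869385/42.
  ∫_0^5 u'(x)^2 dx = ∫_0^5 (81*x^4 + 72*x^3 + 34*x^2 + 8*x + 1) dx. Term by term:
    ∫_0^5 81*x^4 dx = 50625;  ∫_0^5 72*x^3 dx = 11250;  ∫_0^5 34*x^2 dx = 4250/3;
    ∫_0^5 8*x dx = 100;  ∫_0^5 1 dx = 5.
  Sum: 50625 + 11250 + 4250/3 + 100 + 5 = 190190/3.
Adding: ||u||_{H^1}^2 = 5869385/42 + 190190/3 = 2844015/14.


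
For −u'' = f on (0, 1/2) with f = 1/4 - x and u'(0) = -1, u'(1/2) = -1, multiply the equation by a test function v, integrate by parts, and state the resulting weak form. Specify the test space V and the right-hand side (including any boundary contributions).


V = H^1(0, 1/2) (v unrestricted at boundary; u is determined up to an additive constant); weak form: ∫_0^1/2 u'v' dx = ∫_0^1/2 (1/4 - x) v dx − v(1/2) + v(0) for all v ∈ V.

Multiply both sides by a test function v and integrate from 0 to 1/2:
  ∫_0^1/2 −u''(x) v(x) dx = ∫_0^1/2 f(x) v(x) dx.
Integrate the LHS by parts once:
  ∫_0^1/2 −u'' v dx = −[u'(x) v(x)]_0^1/2 + ∫_0^1/2 u'(x) v'(x) dx.
Thus ∫_0^1/2 u'(x) v'(x) dx = ∫_0^1/2 f(x) v(x) dx + [u'(x) v(x)]_0^1/2.
Choose V so that boundary terms are either known or forced to vanish.
u has inhomogeneous Neumann u'(0) = -1, u'(1/2) = -1. [u' v]_0^1/2 = (-1)·v(1/2) − (-1)·v(0) = − v(1/2) + v(0). Take V = H^1(0, 1/2); boundary term becomes part of RHS.
Weak formulation: find u (satisfying any essential BC) such that ∫_0^1/2 u'(x) v'(x) dx = ∫_0^1/2 f v dx − v(1/2) + v(0) for all v ∈ V (Neumann data are natural BCs: they enter the RHS as boundary terms).
Substituting f(x) = 1/4 - x, the right-hand side is ∫_0^1/2 (1/4 - x) v dx − v(1/2) + v(0).
Compatibility check (pure Neumann): taking v ≡ 1 ∈ V gives 0 = ∫_0^1/2 f dx + (-1) − (-1), i.e. ∫_0^1/2 f dx must equal u'(0) − u'(1/2) = 0. Indeed ∫_0^1/2 (1/4 - x) dx = 0, so the data are compatible. The solution is then unique only up to an additive constant (fix it e.g. by requiring ∫_0^1/2 u dx = 0).


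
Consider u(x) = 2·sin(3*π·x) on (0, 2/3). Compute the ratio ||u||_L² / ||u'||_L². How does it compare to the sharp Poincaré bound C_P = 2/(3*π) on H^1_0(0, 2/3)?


||u||_L² / ||u'||_L² = 1/(3*π) < C_P = 2/(3*π).

u(x) = 2·sin(3*π·x), so u'(x) = 6*π*cos(3*π*x).
Writing u(x) = A·sin(kπx/L) with A = 2 and k = 2, use ∫_0^L sin²(kπx/L) dx = L/2 and ∫_0^L cos²(kπx/L) dx = L/2.
u² = 4·sin²(3*π·x) and (u')² = 36*π^2·cos²(3*π·x), and each of sin², cos² integrates to L/2 = 1/3 over (0, 2/3).
∫_0^2/3 u² dx = 4/3, so ||u||_L² = 2*sqrt(3)/3.
∫_0^2/3 (u')² dx = 12*π^2, so ||u'||_L² = 2*sqrt(3)*π.
Ratio ||u||_L² / ||u'||_L² = 1/(3*π).
Sharp Poincaré constant on H^1_0(0, 2/3) is C_P = L/π = 2/(3*π), achieved by sin(3*π/2·x).
This is the k = 2 harmonic; the ratio L/(kπ) is strictly less than C_P = L/π, consistent with the sharp inequality ||u||_L² ≤ C_P ||u'||_L².


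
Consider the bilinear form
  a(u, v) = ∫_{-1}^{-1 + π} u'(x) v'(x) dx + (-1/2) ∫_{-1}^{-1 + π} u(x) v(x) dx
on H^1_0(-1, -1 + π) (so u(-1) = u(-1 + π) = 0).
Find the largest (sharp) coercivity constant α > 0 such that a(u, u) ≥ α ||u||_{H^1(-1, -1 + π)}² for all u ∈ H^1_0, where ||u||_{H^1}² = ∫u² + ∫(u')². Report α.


α = 1/4

Coercivity of a(·,·) on H^1_0(-1, -1 + π) means a(u, u) ≥ α ||u||_{H^1}² for every u ∈ H^1_0.
The interval has length L = π, and Poincaré/coercivity depend only on L. Here a(u, u) = ∫(u')² + (-1/2)·∫u².
Here c = -1/2 < 0 with |c| < (π/L)² = 1, so coercivity still holds. The condition a(u,u) ≥ α||u||_{H^1}² reads (1−α)∫(u')² ≥ (α−c)∫u². Any admissible α is ≤ 1 (rapidly oscillating u have ∫u²/∫(u')² → 0), and α = 1 would force 0 ≥ (1−c)∫u², impossible since c < 1; so 1−α > 0. By the sharp Poincaré inequality on H^1_0 of an interval of length L, ∫(u')² ≥ (π/L)²∫u² with equality for the first sine mode sin(π(x−x₀)/L) (x₀ the left endpoint), so the inequality holds for all u iff (1−α)(π/L)² ≥ α − c, i.e. α ≤ ((π/L)² + c)/((π/L)² + 1) = (1 + c(L/π)²)/(1 + (L/π)²). (Direct route, valid since c ≤ 0: Poincaré gives c∫u² ≥ c(L/π)²∫(u')², so a(u,u) ≥ (1 + c(L/π)²)∫(u')², while ||u||_{H^1}² ≤ (1 + (L/π)²)∫(u')²; dividing yields the same α.) With (π/L)² = 1 and c = -1/2, the largest admissible constant is α = ((π/L)² + c)/((π/L)² + 1).
Simplifying, α = 1/4.


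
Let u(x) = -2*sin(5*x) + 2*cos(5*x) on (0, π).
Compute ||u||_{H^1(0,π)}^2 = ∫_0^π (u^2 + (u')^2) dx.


||u||_{H^1(0,π)}^2 = 104*π

u'(x) = -10*sin(5*x) - 10*cos(5*x).
Expand u² and (u')² and integrate term by term on (0, π), using: for integers n ≥ 1, ∫_0^π sin²(nx) dx = ∫_0^π cos²(nx) dx = π/2; for n ≠ n', ∫_0^π sin(nx)sin(n'x) dx = ∫_0^π cos(nx)cos(n'x) dx = 0; and by product-to-sum, ∫_0^π sin(nx)cos(n'x) dx = ½∫_0^π [sin((n+n')x) + sin((n−n')x)] dx, which is 0 when n+n' is even and 2n/(n²−n'²) when n+n' is odd (it need not vanish on (0, π)).
  u² squared terms: (-2)²·∫sin(5x)² dx = 4·π/2 = 2*π;  (2)²·∫cos(5x)² dx = 4·π/2 = 2*π.
  u² cross terms: 2·(-2)·(2)·∫sin(5x)·cos(5x) dx = -8·(0) = 0.
  So ∫_0^π u² dx = 2*π + 2*π + 0 = 4*π.
  (u')² squared terms: (-10)²·∫cos(5x)² dx = 100·π/2 = 50*π;  (-10)²·∫sin(5x)² dx = 100·π/2 = 50*π.
  (u')² cross terms: 2·(-10)·(-10)·∫cos(5x)·sin(5x) dx = 200·(0) = 0.
  So ∫_0^π (u')² dx = 50*π + 50*π + 0 = 100*π.
||u||_{H^1}^2 = (4*π) + (100*π) = 104*π.


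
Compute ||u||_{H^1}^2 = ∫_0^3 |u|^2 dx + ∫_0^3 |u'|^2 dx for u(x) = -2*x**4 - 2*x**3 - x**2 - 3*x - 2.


||u||_{H^1}^2 = 4067193/70

The H^1 norm (squared) on an interval (0, L) is
  ||u||_{H^1}^2 = ∫_0^L u(x)^2 dx + ∫_0^L u'(x)^2 dx.
Compute u'(x) = -8*x**3 - 6*x**2 - 2*x - 3.
Then u(x)^2 = 4*x**8 + 8*x**7 + 8*x**6 + 16*x**5 + 21*x**4 + 14*x**3 + 13*x**2 + 12*x + 4 and u'(x)^2 = 64*x**6 + 96*x**5 + 68*x**4 + 72*x**3 + 40*x**2 + 12*x + 9.
Integrate each monomial from 0 to 3 using ∫_0^3 c·x^n dx = c·3^(n+1)/(n+1):
  ∫_0^3 u(x)^2 dx = ∫_0^3 (4*x^8 + 8*x^7 + 8*x^6 + 16*x^5 + 21*x^4 + 14*x^3 + 13*x^2 + 12*x + 4) dx. Term by term:
    ∫_0^3 4*x^8 dx = 8748;  ∫_0^3 8*x^7 dx = 6561;  ∫_0^3 8*x^6 dx = 17496/7;
    ∫_0^3 16*x^5 dx = 1944;  ∫_0^3 21*x^4 dx = 5103/5;  ∫_0^3 14*x^3 dx = 567/2;
    ∫_0^3 13*x^2 dx = 117;  ∫_0^3 12*x dx = 54;  ∫_0^3 4 dx = 12.
  Sum: 8748 + 6561 + 17496/7 + 1944 + 5103/5 + 567/2 + 117 + 54 + 12 = 1486767/70.
  ∫_0^3 u'(x)^2 dx = ∫_0^3 (64*x^6 + 96*x^5 + 68*x^4 + 72*x^3 + 40*x^2 + 12*x + 9) dx. Term by term:
    ∫_0^3 64*x^6 dx = 139968/7;  ∫_0^3 96*x^5 dx = 11664;  ∫_0^3 68*x^4 dx = 16524/5;
    ∫_0^3 72*x^3 dx = 1458;  ∫_0^3 40*x^2 dx = 360;  ∫_0^3 12*x dx = 54;
    ∫_0^3 9 dx = 27.
  Sum: 139968/7 + 11664 + 16524/5 + 1458 + 360 + 54 + 27 = 1290213/35.
Adding: ||u||_{H^1}^2 = 1486767/70 + 1290213/35 = 4067193/70.


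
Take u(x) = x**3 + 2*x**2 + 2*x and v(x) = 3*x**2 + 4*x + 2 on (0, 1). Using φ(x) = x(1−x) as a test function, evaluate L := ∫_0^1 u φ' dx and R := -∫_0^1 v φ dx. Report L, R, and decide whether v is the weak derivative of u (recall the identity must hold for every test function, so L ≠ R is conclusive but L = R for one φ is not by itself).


LHS = -49/60, RHS = -49/60. Yes, v = u' weakly.

u(x) = x**3 + 2*x**2 + 2*x, classical derivative u'(x) = 3*x**2 + 4*x + 2.
φ(x) = x(1−x), so φ'(x) = 1 - 2*x.
Note φ(0) = φ(1) = 0, so the boundary term u·φ vanishes.
LHS = ∫_0^1 u(x) φ'(x) dx = ∫_0^1 (-2*x^4 - 3*x^3 - 2*x^2 + 2*x) dx. Term by term:
  ∫_0^1 -2*x^4 dx = -2/5;  ∫_0^1 -3*x^3 dx = -3/4;  ∫_0^1 -2*x^2 dx = -2/3;
  ∫_0^1 2*x dx = 1.
Sum: -2/5 − 3/4 − 2/3 + 1 = -49/60.
So LHS = -49/60.
∫_0^1 v(x) φ(x) dx = ∫_0^1 (-3*x^4 - x^3 + 2*x^2 + 2*x) dx. Term by term:
  ∫_0^1 -3*x^4 dx = -3/5;  ∫_0^1 -x^3 dx = -1/4;  ∫_0^1 2*x^2 dx = 2/3;
  ∫_0^1 2*x dx = 1.
Sum: -3/5 − 1/4 + 2/3 + 1 = 49/60.
So RHS = -∫_0^1 v(x) φ(x) dx = -49/60.
LHS = RHS, so the identity holds for this test φ.
Moreover u is smooth here and v(x) = u'(x) = 3*x**2 + 4*x + 2 pointwise, so the identity holds for every test function. Hence v is the weak derivative of u.


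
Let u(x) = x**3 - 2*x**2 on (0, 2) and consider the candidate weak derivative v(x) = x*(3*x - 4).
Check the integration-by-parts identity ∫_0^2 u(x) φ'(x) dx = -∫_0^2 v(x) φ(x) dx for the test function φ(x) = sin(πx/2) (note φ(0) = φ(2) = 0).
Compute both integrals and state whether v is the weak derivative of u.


LHS = -8/π + 96/π^3, RHS = -8/π + 96/π^3. Yes, v = u' weakly.

u(x) = x**3 - 2*x**2, classical derivative u'(x) = 3*x**2 - 4*x.
φ(x) = sin(πx/2), so φ'(x) = π*cos(π*x/2)/2.
Note φ(0) = φ(2) = 0, so the boundary term u·φ vanishes.
LHS = ∫_0^2 u(x) φ'(x) dx = ∫_0^2 (π*x^3*cos(π*x/2)/2 - π*x^2*cos(π*x/2)) dx. Term by term:
  ∫_0^2 π*x^3*cos(π*x/2)/2 dx = -24/π + 96/π^3;  ∫_0^2 -π*x^2*cos(π*x/2) dx = 16/π.
Sum: -24/π + 96/π^3 + 16/π = -8/π + 96/π^3.
So LHS = -8/π + 96/π^3.
∫_0^2 v(x) φ(x) dx = ∫_0^2 (3*x^2*sin(π*x/2) - 4*x*sin(π*x/2)) dx. Term by term:
  ∫_0^2 -4*x*sin(π*x/2) dx = -16/π;  ∫_0^2 3*x^2*sin(π*x/2) dx = -96/π^3 + 24/π.
Sum: -16/π + -96/π^3 + 24/π = -96/π^3 + 8/π.
So RHS = -∫_0^2 v(x) φ(x) dx = -8/π + 96/π^3.
LHS = RHS, so the identity holds for this test φ.
Moreover u is smooth here and v(x) = u'(x) = 3*x**2 - 4*x pointwise, so the identity holds for every test function. Hence v is the weak derivative of u.


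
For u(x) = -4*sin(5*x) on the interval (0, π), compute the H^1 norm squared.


||u||_{H^1(0,π)}^2 = 208*π

u'(x) = -20*cos(5*x).
Expand u² and (u')² and integrate term by term on (0, π), using: for integers n ≥ 1, ∫_0^π sin²(nx) dx = ∫_0^π cos²(nx) dx = π/2; for n ≠ n', ∫_0^π sin(nx)sin(n'x) dx = ∫_0^π cos(nx)cos(n'x) dx = 0; and by product-to-sum, ∫_0^π sin(nx)cos(n'x) dx = ½∫_0^π [sin((n+n')x) + sin((n−n')x)] dx, which is 0 when n+n' is even and 2n/(n²−n'²) when n+n' is odd (it need not vanish on (0, π)).
  u² squared terms: (-4)²·∫sin(5x)² dx = 16·π/2 = 8*π.
  So ∫_0^π u² dx = 8*π.
  (u')² squared terms: (-20)²·∫cos(5x)² dx = 400·π/2 = 200*π.
  So ∫_0^π (u')² dx = 200*π.
||u||_{H^1}^2 = (8*π) + (200*π) = 208*π.


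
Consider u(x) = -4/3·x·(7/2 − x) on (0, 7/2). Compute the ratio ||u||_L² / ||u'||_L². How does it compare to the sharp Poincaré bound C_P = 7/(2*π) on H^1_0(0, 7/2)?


||u||_L² / ||u'||_L² = 7*sqrt(10)/20 < C_P = 7/(2*π).

u(x) = -4/3·x·(7/2 − x), so u'(x) = 8*x/3 - 14/3.
u(x) = -4/3·x·(7/2 − x) vanishes at x = 0 and x = 7/2, so u ∈ H^1_0(0, 7/2). Differentiate via the product rule and integrate the resulting polynomials term by term.
  ∫_0^7/2 u² dx = ∫_0^7/2 (16*x^4/9 - 112*x^3/9 + 196*x^2/9) dx. Term by term:
    ∫_0^7/2 16*x^4/9 dx = 16807/90;  ∫_0^7/2 -112*x^3/9 dx = -16807/36;  ∫_0^7/2 196*x^2/9 dx = 16807/54.
  Sum: 16807/90 − 16807/36 + 16807/54 = 16807/540.
  ∫_0^7/2 (u')² dx = ∫_0^7/2 (64*x^2/9 - 224*x/9 + 196/9) dx. Term by term:
    ∫_0^7/2 64*x^2/9 dx = 2744/27;  ∫_0^7/2 -224*x/9 dx = -1372/9;  ∫_0^7/2 196/9 dx = 686/9.
  Sum: 2744/27 − 1372/9 + 686/9 = 686/27.
∫_0^7/2 u² dx = 16807/540, so ||u||_L² = 49*sqrt(105)/90.
∫_0^7/2 (u')² dx = 686/27, so ||u'||_L² = 7*sqrt(42)/9.
Ratio ||u||_L² / ||u'||_L² = 7*sqrt(10)/20.
Sharp Poincaré constant on H^1_0(0, 7/2) is C_P = L/π = 7/(2*π), achieved by sin(2*π/7·x).
A polynomial bump cannot attain the sharp Poincaré constant (only the first sine eigenfunction does), so the ratio is strictly less than C_P, consistent with ||u||_L² ≤ C_P ||u'||_L².


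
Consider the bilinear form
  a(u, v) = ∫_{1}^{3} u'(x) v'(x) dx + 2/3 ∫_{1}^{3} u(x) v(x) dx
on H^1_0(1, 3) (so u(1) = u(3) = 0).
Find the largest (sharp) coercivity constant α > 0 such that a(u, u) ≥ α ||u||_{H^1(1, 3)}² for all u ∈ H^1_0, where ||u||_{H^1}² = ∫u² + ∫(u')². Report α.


α = (8/3 + π^2)/(4 + π^2)

Coercivity of a(·,·) on H^1_0(1, 3) means a(u, u) ≥ α ||u||_{H^1}² for every u ∈ H^1_0.
The interval has length L = 2, and Poincaré/coercivity depend only on L. Here a(u, u) = ∫(u')² + (2/3)·∫u².
Here 0 < c = 2/3 < 1. The condition a(u,u) ≥ α||u||_{H^1}² reads (1−α)∫(u')² ≥ (α−c)∫u². Any admissible α is ≤ 1 (rapidly oscillating u have ∫u²/∫(u')² → 0), and α = 1 would force 0 ≥ (1−c)∫u², impossible since c < 1; so 1−α > 0. By the sharp Poincaré inequality on H^1_0 of an interval of length L, ∫(u')² ≥ (π/L)²∫u² with equality for the first sine mode sin(π(x−x₀)/L) (x₀ the left endpoint), so the inequality holds for all u iff (1−α)(π/L)² ≥ α − c, i.e. α ≤ ((π/L)² + c)/((π/L)² + 1) = (1 + c(L/π)²)/(1 + (L/π)²). With (π/L)² = π^2/4 and c = 2/3, the largest admissible constant is α = ((π/L)² + c)/((π/L)² + 1).
Simplifying, α = (8/3 + π^2)/(4 + π^2).


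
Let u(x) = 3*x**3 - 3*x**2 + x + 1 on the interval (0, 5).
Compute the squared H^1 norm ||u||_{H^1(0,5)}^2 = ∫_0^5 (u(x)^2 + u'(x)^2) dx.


||u||_{H^1}^2 = 2071085/21

The H^1 norm (squared) on an interval (0, L) is
  ||u||_{H^1}^2 = ∫_0^L u(x)^2 dx + ∫_0^L u'(x)^2 dx.
Compute u'(x) = 9*x**2 - 6*x + 1.
Then u(x)^2 = 9*x**6 - 18*x**5 + 15*x**4 - 5*x**2 + 2*x + 1 and u'(x)^2 = 81*x**4 - 108*x**3 + 54*x**2 - 12*x + 1.
Integrate each monomial from 0 to 5 using ∫_0^5 c·x^n dx = c·5^(n+1)/(n+1):
  ∫_0^5 u(x)^2 dx = ∫_0^5 (9*x^6 - 18*x^5 + 15*x^4 - 5*x^2 + 2*x + 1) dx. Term by term:
    ∫_0^5 9*x^6 dx = 703125/7;  ∫_0^5 -18*x^5 dx = -46875;  ∫_0^5 15*x^4 dx = 9375;
    ∫_0^5 -5*x^2 dx = -625/3;  ∫_0^5 2*x dx = 25;  ∫_0^5 1 dx = 5.
  Sum: 703125/7 − 46875 + 9375 − 625/3 + 25 + 5 = 1318130/21.
  ∫_0^5 u'(x)^2 dx = ∫_0^5 (81*x^4 - 108*x^3 + 54*x^2 - 12*x + 1) dx. Term by term:
    ∫_0^5 81*x^4 dx = 50625;  ∫_0^5 -108*x^3 dx = -16875;  ∫_0^5 54*x^2 dx = 2250;
    ∫_0^5 -12*x dx = -150;  ∫_0^5 1 dx = 5.
  Sum: 50625 − 16875 + 2250 − 150 + 5 = 35855.
Adding: ||u||_{H^1}^2 = 1318130/21 + 35855 = 2071085/21.


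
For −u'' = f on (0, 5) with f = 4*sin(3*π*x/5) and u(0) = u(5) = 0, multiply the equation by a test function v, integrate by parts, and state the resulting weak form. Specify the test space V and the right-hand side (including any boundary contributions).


V = H^1_0(0, 5) (so v(0) = v(5) = 0); weak form: ∫_0^5 u'v' dx = ∫_0^5 (4*sin(3*π*x/5)) v dx for all v ∈ V.

Multiply both sides by a test function v and integrate from 0 to 5:
  ∫_0^5 −u''(x) v(x) dx = ∫_0^5 f(x) v(x) dx.
Integrate the LHS by parts once:
  ∫_0^5 −u'' v dx = −[u'(x) v(x)]_0^5 + ∫_0^5 u'(x) v'(x) dx.
Thus ∫_0^5 u'(x) v'(x) dx = ∫_0^5 f(x) v(x) dx + [u'(x) v(x)]_0^5.
Choose V so that boundary terms are either known or forced to vanish.
u is Dirichlet: u(0) = u(5) = 0. Let V = H^1_0(0, 5); then v(0) = v(5) = 0, and [u' v]_0^5 = 0.
Weak formulation: find u (satisfying any essential BC) such that ∫_0^5 u'(x) v'(x) dx = ∫_0^5 f v dx for all v ∈ V.
Substituting f(x) = 4*sin(3*π*x/5), the right-hand side is ∫_0^5 (4*sin(3*π*x/5)) v dx.


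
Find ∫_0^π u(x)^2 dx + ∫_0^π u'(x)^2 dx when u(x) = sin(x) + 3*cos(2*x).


||u||_{H^1(0,π)}^2 = -20 + 47*π/2

u'(x) = -6*sin(2*x) + cos(x).
Expand u² and (u')² and integrate term by term on (0, π), using: for integers n ≥ 1, ∫_0^π sin²(nx) dx = ∫_0^π cos²(nx) dx = π/2; for n ≠ n', ∫_0^π sin(nx)sin(n'x) dx = ∫_0^π cos(nx)cos(n'x) dx = 0; and by product-to-sum, ∫_0^π sin(nx)cos(n'x) dx = ½∫_0^π [sin((n+n')x) + sin((n−n')x)] dx, which is 0 when n+n' is even and 2n/(n²−n'²) when n+n' is odd (it need not vanish on (0, π)).
  u² squared terms: (3)²·∫cos(2x)² dx = 9·π/2 = 9*π/2;  (1)²·∫sin(x)² dx = 1·π/2 = π/2.
  u² cross terms: 2·(3)·(1)·∫cos(2x)·sin(x) dx = 6·(-2/3) = -4.
  So ∫_0^π u² dx = 9*π/2 + π/2 − 4 = -4 + 5*π.
  (u')² squared terms: (-6)²·∫sin(2x)² dx = 36·π/2 = 18*π;  (1)²·∫cos(x)² dx = 1·π/2 = π/2.
  (u')² cross terms: 2·(-6)·(1)·∫sin(2x)·cos(x) dx = -12·(4/3) = -16.
  So ∫_0^π (u')² dx = 18*π + π/2 − 16 = -16 + 37*π/2.
||u||_{H^1}^2 = (-4 + 5*π) + (-16 + 37*π/2) = -20 + 47*π/2.


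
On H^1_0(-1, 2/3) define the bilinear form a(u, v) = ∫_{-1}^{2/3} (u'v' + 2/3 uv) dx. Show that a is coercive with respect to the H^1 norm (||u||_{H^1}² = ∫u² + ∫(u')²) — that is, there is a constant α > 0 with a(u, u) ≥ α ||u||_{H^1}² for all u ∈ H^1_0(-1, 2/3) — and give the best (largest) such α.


α = (50 + 27*π^2)/(3*(25 + 9*π^2))

Coercivity of a(·,·) on H^1_0(-1, 2/3) means a(u, u) ≥ α ||u||_{H^1}² for every u ∈ H^1_0.
The interval has length L = 5/3, and Poincaré/coercivity depend only on L. Here a(u, u) = ∫(u')² + (2/3)·∫u².
Here 0 < c = 2/3 < 1. The condition a(u,u) ≥ α||u||_{H^1}² reads (1−α)∫(u')² ≥ (α−c)∫u². Any admissible α is ≤ 1 (rapidly oscillating u have ∫u²/∫(u')² → 0), and α = 1 would force 0 ≥ (1−c)∫u², impossible since c < 1; so 1−α > 0. By the sharp Poincaré inequality on H^1_0 of an interval of length L, ∫(u')² ≥ (π/L)²∫u² with equality for the first sine mode sin(π(x−x₀)/L) (x₀ the left endpoint), so the inequality holds for all u iff (1−α)(π/L)² ≥ α − c, i.e. α ≤ ((π/L)² + c)/((π/L)² + 1) = (1 + c(L/π)²)/(1 + (L/π)²). With (π/L)² = 9*π^2/25 and c = 2/3, the largest admissible constant is α = ((π/L)² + c)/((π/L)² + 1).
Simplifying, α = (50 + 27*π^2)/(3*(25 + 9*π^2)).


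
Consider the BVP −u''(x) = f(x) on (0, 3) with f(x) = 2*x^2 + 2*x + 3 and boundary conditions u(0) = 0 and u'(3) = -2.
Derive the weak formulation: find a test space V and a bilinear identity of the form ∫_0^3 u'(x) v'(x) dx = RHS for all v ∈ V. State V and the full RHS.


V = {v ∈ H^1(0, 3) : v(0) = 0} (test functions vanish at x = 0 where u is specified); weak form: ∫_0^3 u'v' dx = ∫_0^3 (2*x^2 + 2*x + 3) v dx − 2·v(3) for all v ∈ V.

Multiply both sides by a test function v and integrate from 0 to 3:
  ∫_0^3 −u''(x) v(x) dx = ∫_0^3 f(x) v(x) dx.
Integrate the LHS by parts once:
  ∫_0^3 −u'' v dx = −[u'(x) v(x)]_0^3 + ∫_0^3 u'(x) v'(x) dx.
Thus ∫_0^3 u'(x) v'(x) dx = ∫_0^3 f(x) v(x) dx + [u'(x) v(x)]_0^3.
Choose V so that boundary terms are either known or forced to vanish.
Mixed BC: u(0) = 0 (Dirichlet) and u'(3) = -2 (Neumann). Define V = {v ∈ H^1(0, 3) : v(0) = 0}. Then [u' v]_0^3 = u'(3)·v(3) − u'(0)·0 = − 2·v(3).
Weak formulation: find u (satisfying any essential BC) such that ∫_0^3 u'(x) v'(x) dx = ∫_0^3 f v dx − 2·v(3) for all v ∈ V (Dirichlet at 0 absorbed into V; Neumann datum at x = 3 contributes the boundary term).
Substituting f(x) = 2*x^2 + 2*x + 3, the right-hand side is ∫_0^3 (2*x^2 + 2*x + 3) v dx − 2·v(3).


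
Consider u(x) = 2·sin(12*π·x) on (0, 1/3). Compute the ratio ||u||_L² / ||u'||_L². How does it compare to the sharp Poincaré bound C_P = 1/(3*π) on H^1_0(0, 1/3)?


||u||_L² / ||u'||_L² = 1/(12*π) < C_P = 1/(3*π).

u(x) = 2·sin(12*π·x), so u'(x) = 24*π*cos(12*π*x).
Writing u(x) = A·sin(kπx/L) with A = 2 and k = 4, use ∫_0^L sin²(kπx/L) dx = L/2 and ∫_0^L cos²(kπx/L) dx = L/2.
u² = 4·sin²(12*π·x) and (u')² = 576*π^2·cos²(12*π·x), and each of sin², cos² integrates to L/2 = 1/6 over (0, 1/3).
∫_0^1/3 u² dx = 2/3, so ||u||_L² = sqrt(6)/3.
∫_0^1/3 (u')² dx = 96*π^2, so ||u'||_L² = 4*sqrt(6)*π.
Ratio ||u||_L² / ||u'||_L² = 1/(12*π).
Sharp Poincaré constant on H^1_0(0, 1/3) is C_P = L/π = 1/(3*π), achieved by sin(3*π·x).
This is the k = 4 harmonic; the ratio L/(kπ) is strictly less than C_P = L/π, consistent with the sharp inequality ||u||_L² ≤ C_P ||u'||_L².


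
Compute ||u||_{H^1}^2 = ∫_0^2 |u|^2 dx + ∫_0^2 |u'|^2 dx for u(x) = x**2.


||u||_{H^1}^2 = 256/15

The H^1 norm (squared) on an interval (0, L) is
  ||u||_{H^1}^2 = ∫_0^L u(x)^2 dx + ∫_0^L u'(x)^2 dx.
Compute u'(x) = 2*x.
Then u(x)^2 = x**4 and u'(x)^2 = 4*x**2.
Integrate each monomial from 0 to 2 using ∫_0^2 c·x^n dx = c·2^(n+1)/(n+1):
  ∫_0^2 u(x)^2 dx = ∫_0^2 (x^4) dx. Term by term:
    ∫_0^2 x^4 dx = 32/5.
  ∫_0^2 u'(x)^2 dx = ∫_0^2 (4*x^2) dx. Term by term:
    ∫_0^2 4*x^2 dx = 32/3.
Adding: ||u||_{H^1}^2 = 32/5 + 32/3 = 256/15.


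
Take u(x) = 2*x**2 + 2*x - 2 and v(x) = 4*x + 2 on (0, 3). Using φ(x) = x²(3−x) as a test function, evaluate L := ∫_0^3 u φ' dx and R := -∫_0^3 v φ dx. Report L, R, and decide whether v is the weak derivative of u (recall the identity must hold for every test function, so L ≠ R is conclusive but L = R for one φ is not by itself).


LHS = -621/10, RHS = -621/10. Yes, v = u' weakly.

u(x) = 2*x**2 + 2*x - 2, classical derivative u'(x) = 4*x + 2.
φ(x) = x²(3−x), so φ'(x) = 3*x*(2 - x).
Note φ(0) = φ(3) = 0, so the boundary term u·φ vanishes.
LHS = ∫_0^3 u(x) φ'(x) dx = ∫_0^3 (-6*x^4 + 6*x^3 + 18*x^2 - 12*x) dx. Term by term:
  ∫_0^3 -6*x^4 dx = -1458/5;  ∫_0^3 6*x^3 dx = 243/2;  ∫_0^3 18*x^2 dx = 162;
  ∫_0^3 -12*x dx = -54.
Sum: -1458/5 + 243/2 + 162 − 54 = -621/10.
So LHS = -621/10.
∫_0^3 v(x) φ(x) dx = ∫_0^3 (-4*x^4 + 10*x^3 + 6*x^2) dx. Term by term:
  ∫_0^3 -4*x^4 dx = -972/5;  ∫_0^3 10*x^3 dx = 405/2;  ∫_0^3 6*x^2 dx = 54.
Sum: -972/5 + 405/2 + 54 = 621/10.
So RHS = -∫_0^3 v(x) φ(x) dx = -621/10.
LHS = RHS, so the identity holds for this test φ.
Moreover u is smooth here and v(x) = u'(x) = 4*x + 2 pointwise, so the identity holds for every test function. Hence v is the weak derivative of u.


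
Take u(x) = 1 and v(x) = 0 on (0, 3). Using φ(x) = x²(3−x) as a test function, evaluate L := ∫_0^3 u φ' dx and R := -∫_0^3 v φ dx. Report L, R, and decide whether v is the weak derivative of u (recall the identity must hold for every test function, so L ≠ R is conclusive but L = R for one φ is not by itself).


LHS = 0, RHS = 0. Yes, v = u' weakly.

u(x) = 1, classical derivative u'(x) = 0.
φ(x) = x²(3−x), so φ'(x) = 3*x*(2 - x).
Note φ(0) = φ(3) = 0, so the boundary term u·φ vanishes.
LHS = ∫_0^3 u(x) φ'(x) dx = ∫_0^3 (-3*x^2 + 6*x) dx. Term by term:
  ∫_0^3 -3*x^2 dx = -27;  ∫_0^3 6*x dx = 27.
Sum: -27 + 27 = 0.
So LHS = 0.
∫_0^3 v(x) φ(x) dx = ∫_0^3 (0) dx. Term by term:
  ∫_0^3 0 dx = 0.
So RHS = -∫_0^3 v(x) φ(x) dx = 0.
LHS = RHS, so the identity holds for this test φ.
Moreover u is smooth here and v(x) = u'(x) = 0 pointwise, so the identity holds for every test function. Hence v is the weak derivative of u.


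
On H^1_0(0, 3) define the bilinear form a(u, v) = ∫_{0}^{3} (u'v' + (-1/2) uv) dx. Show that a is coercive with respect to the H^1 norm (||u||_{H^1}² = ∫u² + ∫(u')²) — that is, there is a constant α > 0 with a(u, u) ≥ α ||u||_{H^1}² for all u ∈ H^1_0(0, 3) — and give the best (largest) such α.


α = (-9/2 + π^2)/(9 + π^2)

Coercivity of a(·,·) on H^1_0(0, 3) means a(u, u) ≥ α ||u||_{H^1}² for every u ∈ H^1_0.
The interval has length L = 3, and Poincaré/coercivity depend only on L. Here a(u, u) = ∫(u')² + (-1/2)·∫u².
Here c = -1/2 < 0 with |c| < (π/L)² = π^2/9, so coercivity still holds. The condition a(u,u) ≥ α||u||_{H^1}² reads (1−α)∫(u')² ≥ (α−c)∫u². Any admissible α is ≤ 1 (rapidly oscillating u have ∫u²/∫(u')² → 0), and α = 1 would force 0 ≥ (1−c)∫u², impossible since c < 1; so 1−α > 0. By the sharp Poincaré inequality on H^1_0 of an interval of length L, ∫(u')² ≥ (π/L)²∫u² with equality for the first sine mode sin(π(x−x₀)/L) (x₀ the left endpoint), so the inequality holds for all u iff (1−α)(π/L)² ≥ α − c, i.e. α ≤ ((π/L)² + c)/((π/L)² + 1) = (1 + c(L/π)²)/(1 + (L/π)²). (Direct route, valid since c ≤ 0: Poincaré gives c∫u² ≥ c(L/π)²∫(u')², so a(u,u) ≥ (1 + c(L/π)²)∫(u')², while ||u||_{H^1}² ≤ (1 + (L/π)²)∫(u')²; dividing yields the same α.) With (π/L)² = π^2/9 and c = -1/2, the largest admissible constant is α = ((π/L)² + c)/((π/L)² + 1).
Simplifying, α = (-9/2 + π^2)/(9 + π^2).


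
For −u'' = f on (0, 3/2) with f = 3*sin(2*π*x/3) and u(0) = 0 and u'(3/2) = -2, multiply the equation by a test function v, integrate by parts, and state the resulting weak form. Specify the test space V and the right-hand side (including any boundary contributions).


V = {v ∈ H^1(0, 3/2) : v(0) = 0} (test functions vanish at x = 0 where u is specified); weak form: ∫_0^3/2 u'v' dx = ∫_0^3/2 (3*sin(2*π*x/3)) v dx − 2·v(3/2) for all v ∈ V.

Multiply both sides by a test function v and integrate from 0 to 3/2:
  ∫_0^3/2 −u''(x) v(x) dx = ∫_0^3/2 f(x) v(x) dx.
Integrate the LHS by parts once:
  ∫_0^3/2 −u'' v dx = −[u'(x) v(x)]_0^3/2 + ∫_0^3/2 u'(x) v'(x) dx.
Thus ∫_0^3/2 u'(x) v'(x) dx = ∫_0^3/2 f(x) v(x) dx + [u'(x) v(x)]_0^3/2.
Choose V so that boundary terms are either known or forced to vanish.
Mixed BC: u(0) = 0 (Dirichlet) and u'(3/2) = -2 (Neumann). Define V = {v ∈ H^1(0, 3/2) : v(0) = 0}. Then [u' v]_0^3/2 = u'(3/2)·v(3/2) − u'(0)·0 = − 2·v(3/2).
Weak formulation: find u (satisfying any essential BC) such that ∫_0^3/2 u'(x) v'(x) dx = ∫_0^3/2 f v dx − 2·v(3/2) for all v ∈ V (Dirichlet at 0 absorbed into V; Neumann datum at x = 3/2 contributes the boundary term).
Substituting f(x) = 3*sin(2*π*x/3), the right-hand side is ∫_0^3/2 (3*sin(2*π*x/3)) v dx − 2·v(3/2).


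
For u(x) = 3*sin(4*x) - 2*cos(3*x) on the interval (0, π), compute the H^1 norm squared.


||u||_{H^1(0,π)}^2 = -960/7 + 193*π/2

u'(x) = 6*sin(3*x) + 12*cos(4*x).
Expand u² and (u')² and integrate term by term on (0, π), using: for integers n ≥ 1, ∫_0^π sin²(nx) dx = ∫_0^π cos²(nx) dx = π/2; for n ≠ n', ∫_0^π sin(nx)sin(n'x) dx = ∫_0^π cos(nx)cos(n'x) dx = 0; and by product-to-sum, ∫_0^π sin(nx)cos(n'x) dx = ½∫_0^π [sin((n+n')x) + sin((n−n')x)] dx, which is 0 when n+n' is even and 2n/(n²−n'²) when n+n' is odd (it need not vanish on (0, π)).
  u² squared terms: (-2)²·∫cos(3x)² dx = 4·π/2 = 2*π;  (3)²·∫sin(4x)² dx = 9·π/2 = 9*π/2.
  u² cross terms: 2·(-2)·(3)·∫cos(3x)·sin(4x) dx = -12·(8/7) = -96/7.
  So ∫_0^π u² dx = 2*π + 9*π/2 − 96/7 = -96/7 + 13*π/2.
  (u')² squared terms: (6)²·∫sin(3x)² dx = 36·π/2 = 18*π;  (12)²·∫cos(4x)² dx = 144·π/2 = 72*π.
  (u')² cross terms: 2·(6)·(12)·∫sin(3x)·cos(4x) dx = 144·(-6/7) = -864/7.
  So ∫_0^π (u')² dx = 18*π + 72*π − 864/7 = -864/7 + 90*π.
||u||_{H^1}^2 = (-96/7 + 13*π/2) + (-864/7 + 90*π) = -960/7 + 193*π/2.


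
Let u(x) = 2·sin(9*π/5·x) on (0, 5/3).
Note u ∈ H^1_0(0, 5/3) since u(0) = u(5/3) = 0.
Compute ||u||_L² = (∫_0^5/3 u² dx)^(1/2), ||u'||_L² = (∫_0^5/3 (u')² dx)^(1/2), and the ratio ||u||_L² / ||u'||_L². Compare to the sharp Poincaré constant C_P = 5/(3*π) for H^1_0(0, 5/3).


||u||_L² / ||u'||_L² = 5/(9*π) < C_P = 5/(3*π).

u(x) = 2·sin(9*π/5·x), so u'(x) = 18*π*cos(9*π*x/5)/5.
Writing u(x) = A·sin(kπx/L) with A = 2 and k = 3, use ∫_0^L sin²(kπx/L) dx = L/2 and ∫_0^L cos²(kπx/L) dx = L/2.
u² = 4·sin²(9*π/5·x) and (u')² = 324*π^2/25·cos²(9*π/5·x), and each of sin², cos² integrates to L/2 = 5/6 over (0, 5/3).
∫_0^5/3 u² dx = 10/3, so ||u||_L² = sqrt(30)/3.
∫_0^5/3 (u')² dx = 54*π^2/5, so ||u'||_L² = 3*sqrt(30)*π/5.
Ratio ||u||_L² / ||u'||_L² = 5/(9*π).
Sharp Poincaré constant on H^1_0(0, 5/3) is C_P = L/π = 5/(3*π), achieved by sin(3*π/5·x).
This is the k = 3 harmonic; the ratio L/(kπ) is strictly less than C_P = L/π, consistent with the sharp inequality ||u||_L² ≤ C_P ||u'||_L².


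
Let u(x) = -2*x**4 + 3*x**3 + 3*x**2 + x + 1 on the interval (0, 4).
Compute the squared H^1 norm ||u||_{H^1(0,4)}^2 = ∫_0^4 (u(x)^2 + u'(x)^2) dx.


||u||_{H^1}^2 = 25039592/315

The H^1 norm (squared) on an interval (0, L) is
  ||u||_{H^1}^2 = ∫_0^L u(x)^2 dx + ∫_0^L u'(x)^2 dx.
Compute u'(x) = -8*x**3 + 9*x**2 + 6*x + 1.
Then u(x)^2 = 4*x**8 - 12*x**7 - 3*x**6 + 14*x**5 + 11*x**4 + 12*x**3 + 7*x**2 + 2*x + 1 and u'(x)^2 = 64*x**6 - 144*x**5 - 15*x**4 + 92*x**3 + 54*x**2 + 12*x + 1.
Integrate each monomial from 0 to 4 using ∫_0^4 c·x^n dx = c·4^(n+1)/(n+1):
  ∫_0^4 u(x)^2 dx = ∫_0^4 (4*x^8 - 12*x^7 - 3*x^6 + 14*x^5 + 11*x^4 + 12*x^3 + 7*x^2 + 2*x + 1) dx. Term by term:
    ∫_0^4 4*x^8 dx = 1048576/9;  ∫_0^4 -12*x^7 dx = -98304;  ∫_0^4 -3*x^6 dx = -49152/7;
    ∫_0^4 14*x^5 dx = 28672/3;  ∫_0^4 11*x^4 dx = 11264/5;  ∫_0^4 12*x^3 dx = 768;
    ∫_0^4 7*x^2 dx = 448/3;  ∫_0^4 2*x dx = 16;  ∫_0^4 1 dx = 4.
  Sum: 1048576/9 − 98304 − 49152/7 + 28672/3 + 11264/5 + 768 + 448/3 + 16 + 4 = 7538012/315.
  ∫_0^4 u'(x)^2 dx = ∫_0^4 (64*x^6 - 144*x^5 - 15*x^4 + 92*x^3 + 54*x^2 + 12*x + 1) dx. Term by term:
    ∫_0^4 64*x^6 dx = 1048576/7;  ∫_0^4 -144*x^5 dx = -98304;  ∫_0^4 -15*x^4 dx = -3072;
    ∫_0^4 92*x^3 dx = 5888;  ∫_0^4 54*x^2 dx = 1152;  ∫_0^4 12*x dx = 96;
    ∫_0^4 1 dx = 4.
  Sum: 1048576/7 − 98304 − 3072 + 5888 + 1152 + 96 + 4 = 388924/7.
Adding: ||u||_{H^1}^2 = 7538012/315 + 388924/7 = 25039592/315.


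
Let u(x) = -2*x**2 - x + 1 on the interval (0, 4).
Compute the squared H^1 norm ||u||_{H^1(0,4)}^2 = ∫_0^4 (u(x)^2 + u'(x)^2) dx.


||u||_{H^1}^2 = 21128/15

The H^1 norm (squared) on an interval (0, L) is
  ||u||_{H^1}^2 = ∫_0^L u(x)^2 dx + ∫_0^L u'(x)^2 dx.
Compute u'(x) = -4*x - 1.
Then u(x)^2 = 4*x**4 + 4*x**3 - 3*x**2 - 2*x + 1 and u'(x)^2 = 16*x**2 + 8*x + 1.
Integrate each monomial from 0 to 4 using ∫_0^4 c·x^n dx = c·4^(n+1)/(n+1):
  ∫_0^4 u(x)^2 dx = ∫_0^4 (4*x^4 + 4*x^3 - 3*x^2 - 2*x + 1) dx. Term by term:
    ∫_0^4 4*x^4 dx = 4096/5;  ∫_0^4 4*x^3 dx = 256;  ∫_0^4 -3*x^2 dx = -64;
    ∫_0^4 -2*x dx = -16;  ∫_0^4 1 dx = 4.
  Sum: 4096/5 + 256 − 64 − 16 + 4 = 4996/5.
  ∫_0^4 u'(x)^2 dx = ∫_0^4 (16*x^2 + 8*x + 1) dx. Term by term:
    ∫_0^4 16*x^2 dx = 1024/3;  ∫_0^4 8*x dx = 64;  ∫_0^4 1 dx = 4.
  Sum: 1024/3 + 64 + 4 = 1228/3.
Adding: ||u||_{H^1}^2 = 4996/5 + 1228/3 = 21128/15.


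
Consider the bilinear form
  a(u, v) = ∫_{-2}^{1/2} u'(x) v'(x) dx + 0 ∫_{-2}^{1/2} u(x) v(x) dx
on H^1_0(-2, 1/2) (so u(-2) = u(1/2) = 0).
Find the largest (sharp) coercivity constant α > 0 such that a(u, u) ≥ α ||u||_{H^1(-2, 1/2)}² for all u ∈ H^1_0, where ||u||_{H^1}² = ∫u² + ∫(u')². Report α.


α = 4*π^2/(25 + 4*π^2)

Coercivity of a(·,·) on H^1_0(-2, 1/2) means a(u, u) ≥ α ||u||_{H^1}² for every u ∈ H^1_0.
The interval has length L = 5/2, and Poincaré/coercivity depend only on L. Here a(u, u) = ∫(u')² + (0)·∫u².
Here c = 0, so a(u,u) = ∫(u')² alone. The condition a(u,u) ≥ α||u||_{H^1}² reads (1−α)∫(u')² ≥ (α−c)∫u². Any admissible α is ≤ 1 (rapidly oscillating u have ∫u²/∫(u')² → 0), and α = 1 would force 0 ≥ (1−c)∫u², impossible since c < 1; so 1−α > 0. By the sharp Poincaré inequality on H^1_0 of an interval of length L, ∫(u')² ≥ (π/L)²∫u² with equality for the first sine mode sin(π(x−x₀)/L) (x₀ the left endpoint), so the inequality holds for all u iff (1−α)(π/L)² ≥ α − c, i.e. α ≤ ((π/L)² + c)/((π/L)² + 1) = (1 + c(L/π)²)/(1 + (L/π)²). (Direct route, valid since c ≤ 0: Poincaré gives c∫u² ≥ c(L/π)²∫(u')², so a(u,u) ≥ (1 + c(L/π)²)∫(u')², while ||u||_{H^1}² ≤ (1 + (L/π)²)∫(u')²; dividing yields the same α.) With (π/L)² = 4*π^2/25 and c = 0, the largest admissible constant is α = ((π/L)² + c)/((π/L)² + 1).
Simplifying, α = 4*π^2/(25 + 4*π^2).


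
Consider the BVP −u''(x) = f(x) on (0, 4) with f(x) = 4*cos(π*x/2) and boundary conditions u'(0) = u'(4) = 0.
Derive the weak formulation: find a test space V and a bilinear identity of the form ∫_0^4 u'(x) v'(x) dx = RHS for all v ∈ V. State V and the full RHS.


V = H^1(0, 4) (no boundary constraint on v; u is determined up to an additive constant); weak form: ∫_0^4 u'v' dx = ∫_0^4 (4*cos(π*x/2)) v dx for all v ∈ V.

Multiply both sides by a test function v and integrate from 0 to 4:
  ∫_0^4 −u''(x) v(x) dx = ∫_0^4 f(x) v(x) dx.
Integrate the LHS by parts once:
  ∫_0^4 −u'' v dx = −[u'(x) v(x)]_0^4 + ∫_0^4 u'(x) v'(x) dx.
Thus ∫_0^4 u'(x) v'(x) dx = ∫_0^4 f(x) v(x) dx + [u'(x) v(x)]_0^4.
Choose V so that boundary terms are either known or forced to vanish.
u has homogeneous Neumann: u'(0) = u'(4) = 0. So [u' v]_0^4 = 0·v(4) − 0·v(0) = 0 for any v; take V = H^1(0, 4).
Weak formulation: find u (satisfying any essential BC) such that ∫_0^4 u'(x) v'(x) dx = ∫_0^4 f v dx for all v ∈ V (homogeneous Neumann, so boundary terms vanish).
Substituting f(x) = 4*cos(π*x/2), the right-hand side is ∫_0^4 (4*cos(π*x/2)) v dx.
Compatibility check (pure Neumann): taking v ≡ 1 ∈ V gives 0 = ∫_0^4 f dx + (0) − (0), i.e. ∫_0^4 f dx must equal u'(0) − u'(4) = 0. Indeed ∫_0^4 (4*cos(π*x/2)) dx = 0, so the data are compatible. The solution is then unique only up to an additive constant (fix it e.g. by requiring ∫_0^4 u dx = 0).


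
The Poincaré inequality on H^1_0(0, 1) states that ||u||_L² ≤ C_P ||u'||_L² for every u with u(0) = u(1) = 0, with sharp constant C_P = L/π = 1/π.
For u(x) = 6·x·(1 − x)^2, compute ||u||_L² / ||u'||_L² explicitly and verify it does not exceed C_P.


||u||_L² / ||u'||_L² = sqrt(14)/14 < C_P = 1/π.

u(x) = 6·x·(1 − x)^2, so u'(x) = 6*(x - 1)*(3*x - 1).
u(x) = 6·x·(1 − x)^2 vanishes at x = 0 and x = 1, so u ∈ H^1_0(0, 1). Differentiate via the product rule and integrate the resulting polynomials term by term.
  ∫_0^1 u² dx = ∫_0^1 (36*x^6 - 144*x^5 + 216*x^4 - 144*x^3 + 36*x^2) dx. Term by term:
    ∫_0^1 36*x^6 dx = 36/7;  ∫_0^1 -144*x^5 dx = -24;  ∫_0^1 216*x^4 dx = 216/5;
    ∫_0^1 -144*x^3 dx = -36;  ∫_0^1 36*x^2 dx = 12.
  Sum: 36/7 − 24 + 216/5 − 36 + 12 = 12/35.
  ∫_0^1 (u')² dx = ∫_0^1 (324*x^4 - 864*x^3 + 792*x^2 - 288*x + 36) dx. Term by term:
    ∫_0^1 324*x^4 dx = 324/5;  ∫_0^1 -864*x^3 dx = -216;  ∫_0^1 792*x^2 dx = 264;
    ∫_0^1 -288*x dx = -144;  ∫_0^1 36 dx = 36.
  Sum: 324/5 − 216 + 264 − 144 + 36 = 24/5.
∫_0^1 u² dx = 12/35, so ||u||_L² = 2*sqrt(105)/35.
∫_0^1 (u')² dx = 24/5, so ||u'||_L² = 2*sqrt(30)/5.
Ratio ||u||_L² / ||u'||_L² = sqrt(14)/14.
Sharp Poincaré constant on H^1_0(0, 1) is C_P = L/π = 1/π, achieved by sin(π·x).
A polynomial bump cannot attain the sharp Poincaré constant (only the first sine eigenfunction does), so the ratio is strictly less than C_P, consistent with ||u||_L² ≤ C_P ||u'||_L².


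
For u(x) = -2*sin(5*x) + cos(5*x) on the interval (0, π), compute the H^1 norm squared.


||u||_{H^1(0,π)}^2 = 65*π

u'(x) = -5*sin(5*x) - 10*cos(5*x).
Expand u² and (u')² and integrate term by term on (0, π), using: for integers n ≥ 1, ∫_0^π sin²(nx) dx = ∫_0^π cos²(nx) dx = π/2; for n ≠ n', ∫_0^π sin(nx)sin(n'x) dx = ∫_0^π cos(nx)cos(n'x) dx = 0; and by product-to-sum, ∫_0^π sin(nx)cos(n'x) dx = ½∫_0^π [sin((n+n')x) + sin((n−n')x)] dx, which is 0 when n+n' is even and 2n/(n²−n'²) when n+n' is odd (it need not vanish on (0, π)).
  u² squared terms: (-2)²·∫sin(5x)² dx = 4·π/2 = 2*π;  (1)²·∫cos(5x)² dx = 1·π/2 = π/2.
  u² cross terms: 2·(-2)·(1)·∫sin(5x)·cos(5x) dx = -4·(0) = 0.
  So ∫_0^π u² dx = 2*π + π/2 + 0 = 5*π/2.
  (u')² squared terms: (-10)²·∫cos(5x)² dx = 100·π/2 = 50*π;  (-5)²·∫sin(5x)² dx = 25·π/2 = 25*π/2.
  (u')² cross terms: 2·(-10)·(-5)·∫cos(5x)·sin(5x) dx = 100·(0) = 0.
  So ∫_0^π (u')² dx = 50*π + 25*π/2 + 0 = 125*π/2.
||u||_{H^1}^2 = (5*π/2) + (125*π/2) = 65*π.


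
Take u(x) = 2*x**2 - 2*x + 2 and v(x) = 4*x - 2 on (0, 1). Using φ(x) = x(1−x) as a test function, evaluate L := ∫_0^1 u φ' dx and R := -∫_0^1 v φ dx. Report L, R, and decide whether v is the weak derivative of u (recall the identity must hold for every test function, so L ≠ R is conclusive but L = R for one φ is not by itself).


LHS = 0, RHS = 0. Yes, v = u' weakly.

u(x) = 2*x**2 - 2*x + 2, classical derivative u'(x) = 4*x - 2.
φ(x) = x(1−x), so φ'(x) = 1 - 2*x.
Note φ(0) = φ(1) = 0, so the boundary term u·φ vanishes.
LHS = ∫_0^1 u(x) φ'(x) dx = ∫_0^1 (-4*x^3 + 6*x^2 - 6*x + 2) dx. Term by term:
  ∫_0^1 -4*x^3 dx = -1;  ∫_0^1 6*x^2 dx = 2;  ∫_0^1 -6*x dx = -3;
  ∫_0^1 2 dx = 2.
Sum: -1 + 2 − 3 + 2 = 0.
So LHS = 0.
∫_0^1 v(x) φ(x) dx = ∫_0^1 (-4*x^3 + 6*x^2 - 2*x) dx. Term by term:
  ∫_0^1 -4*x^3 dx = -1;  ∫_0^1 6*x^2 dx = 2;  ∫_0^1 -2*x dx = -1.
Sum: -1 + 2 − 1 = 0.
So RHS = -∫_0^1 v(x) φ(x) dx = 0.
LHS = RHS, so the identity holds for this test φ.
Moreover u is smooth here and v(x) = u'(x) = 4*x - 2 pointwise, so the identity holds for every test function. Hence v is the weak derivative of u.


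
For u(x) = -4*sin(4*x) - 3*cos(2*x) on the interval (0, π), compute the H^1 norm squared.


||u||_{H^1(0,π)}^2 = 317*π/2

u'(x) = 6*sin(2*x) - 16*cos(4*x).
Expand u² and (u')² and integrate term by term on (0, π), using: for integers n ≥ 1, ∫_0^π sin²(nx) dx = ∫_0^π cos²(nx) dx = π/2; for n ≠ n', ∫_0^π sin(nx)sin(n'x) dx = ∫_0^π cos(nx)cos(n'x) dx = 0; and by product-to-sum, ∫_0^π sin(nx)cos(n'x) dx = ½∫_0^π [sin((n+n')x) + sin((n−n')x)] dx, which is 0 when n+n' is even and 2n/(n²−n'²) when n+n' is odd (it need not vanish on (0, π)).
  u² squared terms: (-4)²·∫sin(4x)² dx = 16·π/2 = 8*π;  (-3)²·∫cos(2x)² dx = 9·π/2 = 9*π/2.
  u² cross terms: 2·(-4)·(-3)·∫sin(4x)·cos(2x) dx = 24·(0) = 0.
  So ∫_0^π u² dx = 8*π + 9*π/2 + 0 = 25*π/2.
  (u')² squared terms: (-16)²·∫cos(4x)² dx = 256·π/2 = 128*π;  (6)²·∫sin(2x)² dx = 36·π/2 = 18*π.
  (u')² cross terms: 2·(-16)·(6)·∫cos(4x)·sin(2x) dx = -192·(0) = 0.
  So ∫_0^π (u')² dx = 128*π + 18*π + 0 = 146*π.
||u||_{H^1}^2 = (25*π/2) + (146*π) = 317*π/2.


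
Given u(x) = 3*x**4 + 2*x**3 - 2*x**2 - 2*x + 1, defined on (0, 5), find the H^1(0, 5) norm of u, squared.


||u||_{H^1}^2 = 181872725/42

The H^1 norm (squared) on an interval (0, L) is
  ||u||_{H^1}^2 = ∫_0^L u(x)^2 dx + ∫_0^L u'(x)^2 dx.
Compute u'(x) = 12*x**3 + 6*x**2 - 4*x - 2.
Then u(x)^2 = 9*x**8 + 12*x**7 - 8*x**6 - 20*x**5 + 2*x**4 + 12*x**3 - 4*x + 1 and u'(x)^2 = 144*x**6 + 144*x**5 - 60*x**4 - 96*x**3 - 8*x**2 + 16*x + 4.
Integrate each monomial from 0 to 5 using ∫_0^5 c·x^n dx = c·5^(n+1)/(n+1):
  ∫_0^5 u(x)^2 dx = ∫_0^5 (9*x^8 + 12*x^7 - 8*x^6 - 20*x^5 + 2*x^4 + 12*x^3 - 4*x + 1) dx. Term by term:
    ∫_0^5 9*x^8 dx = 1953125;  ∫_0^5 12*x^7 dx = 1171875/2;  ∫_0^5 -8*x^6 dx = -625000/7;
    ∫_0^5 -20*x^5 dx = -156250/3;  ∫_0^5 2*x^4 dx = 1250;  ∫_0^5 12*x^3 dx = 1875;
    ∫_0^5 -4*x dx = -50;  ∫_0^5 1 dx = 5.
  Sum: 1953125 + 1171875/2 − 625000/7 − 156250/3 + 1250 + 1875 − 50 + 5 = 100832485/42.
  ∫_0^5 u'(x)^2 dx = ∫_0^5 (144*x^6 + 144*x^5 - 60*x^4 - 96*x^3 - 8*x^2 + 16*x + 4) dx. Term by term:
    ∫_0^5 144*x^6 dx = 11250000/7;  ∫_0^5 144*x^5 dx = 375000;  ∫_0^5 -60*x^4 dx = -37500;
    ∫_0^5 -96*x^3 dx = -15000;  ∫_0^5 -8*x^2 dx = -1000/3;  ∫_0^5 16*x dx = 200;
    ∫_0^5 4 dx = 20.
  Sum: 11250000/7 + 375000 − 37500 − 15000 − 1000/3 + 200 + 20 = 40520120/21.
Adding: ||u||_{H^1}^2 = 100832485/42 + 40520120/21 = 181872725/42.
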